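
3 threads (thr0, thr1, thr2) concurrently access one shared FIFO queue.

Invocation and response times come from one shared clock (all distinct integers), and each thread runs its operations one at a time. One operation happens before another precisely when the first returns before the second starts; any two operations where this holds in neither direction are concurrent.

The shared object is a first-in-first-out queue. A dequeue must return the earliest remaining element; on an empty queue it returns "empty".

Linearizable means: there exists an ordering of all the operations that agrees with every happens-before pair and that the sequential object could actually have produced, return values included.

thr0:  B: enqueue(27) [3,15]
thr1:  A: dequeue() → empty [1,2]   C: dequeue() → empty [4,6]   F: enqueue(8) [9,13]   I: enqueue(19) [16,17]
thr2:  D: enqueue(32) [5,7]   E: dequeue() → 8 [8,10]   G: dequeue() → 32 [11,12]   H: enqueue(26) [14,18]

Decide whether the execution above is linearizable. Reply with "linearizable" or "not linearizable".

through event 9 a valid linearization exists; event 10 (E responding at time 10) ends that
real-time-consistent orders of the 4 completed operations: 2 — all fail the FIFO queue replay
no completion choice of the 2 pending operations (B, F) rescues it — every subset was tried
sample order A, C, D, E (pending dropped) stalls at step 4 — E dequeue() → 8 has no legal effect
sample order A, D, C, E (pending dropped) stalls at step 3 — C dequeue() → empty has no legal effect

not linearizable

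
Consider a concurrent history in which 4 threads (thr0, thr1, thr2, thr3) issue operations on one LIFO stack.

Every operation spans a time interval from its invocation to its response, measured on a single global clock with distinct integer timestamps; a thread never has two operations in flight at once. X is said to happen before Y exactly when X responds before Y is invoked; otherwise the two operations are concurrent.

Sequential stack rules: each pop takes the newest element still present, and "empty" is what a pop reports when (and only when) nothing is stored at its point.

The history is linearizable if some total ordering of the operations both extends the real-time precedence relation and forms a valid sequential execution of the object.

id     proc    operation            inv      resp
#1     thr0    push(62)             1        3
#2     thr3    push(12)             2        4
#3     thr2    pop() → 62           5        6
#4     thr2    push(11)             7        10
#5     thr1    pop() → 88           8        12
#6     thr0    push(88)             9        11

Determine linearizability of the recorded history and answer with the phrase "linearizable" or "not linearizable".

linearizable

one valid linearization: #2, #1, #3, #4, #6, #5
step 1: #2 push(12) — stack <12>
step 2: #1 push(62) — stack <12,62>
step 3: #3 pop() → 62 — stack <12>
step 4: #4 push(11) — stack <12,11>
step 5: #6 push(88) — stack <12,11,88>
step 6: #5 pop() → 88 — stack <12,11>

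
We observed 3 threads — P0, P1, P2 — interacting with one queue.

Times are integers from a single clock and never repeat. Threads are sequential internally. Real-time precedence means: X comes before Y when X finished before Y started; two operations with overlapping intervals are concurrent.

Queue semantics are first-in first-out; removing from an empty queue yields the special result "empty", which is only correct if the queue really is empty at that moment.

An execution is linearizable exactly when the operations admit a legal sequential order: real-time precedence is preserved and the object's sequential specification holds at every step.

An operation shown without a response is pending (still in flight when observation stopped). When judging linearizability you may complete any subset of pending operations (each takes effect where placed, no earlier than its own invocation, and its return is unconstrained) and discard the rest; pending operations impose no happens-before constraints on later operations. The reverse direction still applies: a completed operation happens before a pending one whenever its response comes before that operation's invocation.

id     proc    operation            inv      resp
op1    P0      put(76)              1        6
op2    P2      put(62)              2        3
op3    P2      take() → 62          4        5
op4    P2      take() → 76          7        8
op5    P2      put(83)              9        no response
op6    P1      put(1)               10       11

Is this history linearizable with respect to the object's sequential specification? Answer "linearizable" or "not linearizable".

one valid linearization: op2, op1, op3, op4, op5, op6
1. op2 put(62), leaving queue <62>
2. op1 put(76), leaving queue <62,76>
3. op3 take() → 62, leaving queue <76>
4. op4 take() → 76, leaving queue <>
5. op5 put(83) (pending, included), leaving queue <83>
6. op6 put(1), leaving queue <83,1>

linearizable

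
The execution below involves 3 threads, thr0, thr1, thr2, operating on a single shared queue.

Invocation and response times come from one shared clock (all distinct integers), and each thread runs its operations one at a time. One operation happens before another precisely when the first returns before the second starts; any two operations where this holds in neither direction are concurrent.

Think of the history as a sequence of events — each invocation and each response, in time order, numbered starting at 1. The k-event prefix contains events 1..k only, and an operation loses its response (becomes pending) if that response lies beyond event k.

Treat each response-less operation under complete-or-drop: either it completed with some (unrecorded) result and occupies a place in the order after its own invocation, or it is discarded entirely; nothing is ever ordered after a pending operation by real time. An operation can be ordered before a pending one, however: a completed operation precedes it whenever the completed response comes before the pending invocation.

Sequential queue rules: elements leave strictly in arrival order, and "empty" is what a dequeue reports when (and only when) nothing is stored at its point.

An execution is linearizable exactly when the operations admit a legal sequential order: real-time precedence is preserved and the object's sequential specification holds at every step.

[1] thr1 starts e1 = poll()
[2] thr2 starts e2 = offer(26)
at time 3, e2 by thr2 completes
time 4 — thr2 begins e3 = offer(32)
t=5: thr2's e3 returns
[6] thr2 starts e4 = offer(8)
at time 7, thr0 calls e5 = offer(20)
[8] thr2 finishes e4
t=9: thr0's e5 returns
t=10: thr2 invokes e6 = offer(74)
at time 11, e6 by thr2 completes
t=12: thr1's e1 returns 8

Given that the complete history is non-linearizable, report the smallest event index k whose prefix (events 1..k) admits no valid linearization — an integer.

events 1..11 are linearizable, e.g. via e1, e2, e3, e4, e5, e6:
1. e1 poll() (pending, included), leaving queue <>
2. e2 offer(26), leaving queue <26>
3. e3 offer(32), leaving queue <26,32>
4. e4 offer(8), leaving queue <26,32,8>
5. e5 offer(20), leaving queue <26,32,8,20>
6. e6 offer(74), leaving queue <26,32,8,20,74>
event 12 — e1's response, time 12 — after it, nothing linearizes
for example e1, e2, e3, e4, e5, e6 fails at step 1: e1 poll() → 8 is not legal there
for example e1, e2, e3, e5, e4, e6 fails at step 1: e1 poll() → 8 is not legal there

12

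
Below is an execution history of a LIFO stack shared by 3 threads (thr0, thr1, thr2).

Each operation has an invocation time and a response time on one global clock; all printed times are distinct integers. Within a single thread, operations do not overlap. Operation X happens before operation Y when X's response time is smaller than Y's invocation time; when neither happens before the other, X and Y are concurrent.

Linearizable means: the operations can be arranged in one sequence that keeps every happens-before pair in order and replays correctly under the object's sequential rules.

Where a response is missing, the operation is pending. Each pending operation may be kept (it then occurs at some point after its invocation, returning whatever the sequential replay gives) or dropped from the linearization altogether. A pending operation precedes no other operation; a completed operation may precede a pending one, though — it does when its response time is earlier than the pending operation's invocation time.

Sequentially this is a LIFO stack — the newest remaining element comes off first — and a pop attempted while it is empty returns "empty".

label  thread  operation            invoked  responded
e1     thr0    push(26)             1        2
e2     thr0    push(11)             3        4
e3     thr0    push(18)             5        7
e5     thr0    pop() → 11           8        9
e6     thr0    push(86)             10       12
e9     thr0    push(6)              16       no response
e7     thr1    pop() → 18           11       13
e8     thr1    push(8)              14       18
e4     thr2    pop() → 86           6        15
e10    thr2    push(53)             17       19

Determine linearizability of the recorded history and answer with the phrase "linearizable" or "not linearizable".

prefix check: 1..12 passes, 1..13 fails once e7's time-13 response joins
no legal order exists: 2 real-time-consistent candidates over 6 completed LIFO stack operations, all rejected
including or dropping the 1 pending operation (e4) in any combination fails
sample order e1, e2, e3, e5, e6, e7 (pending dropped) stalls at step 4 — e5 pop() → 11 has no legal effect
sample order e1, e2, e3, e5, e7, e6 (pending dropped) stalls at step 4 — e5 pop() → 11 has no legal effect

not linearizable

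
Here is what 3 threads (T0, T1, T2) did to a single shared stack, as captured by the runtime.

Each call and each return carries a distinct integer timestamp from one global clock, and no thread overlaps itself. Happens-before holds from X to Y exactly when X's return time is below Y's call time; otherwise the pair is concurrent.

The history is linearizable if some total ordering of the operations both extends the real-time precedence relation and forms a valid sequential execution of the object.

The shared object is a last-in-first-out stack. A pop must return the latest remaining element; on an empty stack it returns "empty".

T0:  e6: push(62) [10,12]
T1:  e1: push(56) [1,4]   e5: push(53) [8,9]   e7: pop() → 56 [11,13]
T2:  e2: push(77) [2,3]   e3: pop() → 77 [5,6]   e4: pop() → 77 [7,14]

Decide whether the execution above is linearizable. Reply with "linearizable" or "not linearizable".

not linearizable

events 1..13 are fine; event 14 — the response of e4 at time 14 — makes the prefix non-linearizable
7 completed operations, 16 real-time-consistent orders — every stack replay fails
sample order e1, e2, e3, e4, e5, e6, e7 stalls at step 4 — e4 pop() → 77 has no legal effect
sample order e1, e2, e3, e4, e5, e7, e6 stalls at step 4 — e4 pop() → 77 has no legal effect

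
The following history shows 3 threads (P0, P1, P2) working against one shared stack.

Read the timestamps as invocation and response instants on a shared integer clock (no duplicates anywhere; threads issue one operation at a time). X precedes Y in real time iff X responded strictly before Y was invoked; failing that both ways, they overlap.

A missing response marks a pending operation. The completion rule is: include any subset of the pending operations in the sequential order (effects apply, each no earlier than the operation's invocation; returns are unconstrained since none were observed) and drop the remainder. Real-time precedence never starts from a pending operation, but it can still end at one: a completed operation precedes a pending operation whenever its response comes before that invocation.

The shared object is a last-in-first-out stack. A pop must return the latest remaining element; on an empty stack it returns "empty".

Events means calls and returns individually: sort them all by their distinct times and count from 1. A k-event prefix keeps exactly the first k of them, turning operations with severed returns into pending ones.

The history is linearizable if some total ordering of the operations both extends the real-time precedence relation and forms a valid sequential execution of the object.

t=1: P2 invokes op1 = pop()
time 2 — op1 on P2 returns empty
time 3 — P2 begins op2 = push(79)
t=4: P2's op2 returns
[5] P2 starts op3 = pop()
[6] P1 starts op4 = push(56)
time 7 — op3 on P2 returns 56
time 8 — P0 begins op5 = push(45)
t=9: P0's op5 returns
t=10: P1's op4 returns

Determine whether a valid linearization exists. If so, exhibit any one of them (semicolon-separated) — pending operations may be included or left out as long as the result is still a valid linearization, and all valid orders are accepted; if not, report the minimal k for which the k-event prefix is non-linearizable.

linearizable — witness: op1; op2; op4; op3; op5

1. op1 pop() → empty, leaving stack <>
2. op2 push(79), leaving stack <79>
3. op4 push(56), leaving stack <79,56>
4. op3 pop() → 56, leaving stack <79>
5. op5 push(45), leaving stack <79,45>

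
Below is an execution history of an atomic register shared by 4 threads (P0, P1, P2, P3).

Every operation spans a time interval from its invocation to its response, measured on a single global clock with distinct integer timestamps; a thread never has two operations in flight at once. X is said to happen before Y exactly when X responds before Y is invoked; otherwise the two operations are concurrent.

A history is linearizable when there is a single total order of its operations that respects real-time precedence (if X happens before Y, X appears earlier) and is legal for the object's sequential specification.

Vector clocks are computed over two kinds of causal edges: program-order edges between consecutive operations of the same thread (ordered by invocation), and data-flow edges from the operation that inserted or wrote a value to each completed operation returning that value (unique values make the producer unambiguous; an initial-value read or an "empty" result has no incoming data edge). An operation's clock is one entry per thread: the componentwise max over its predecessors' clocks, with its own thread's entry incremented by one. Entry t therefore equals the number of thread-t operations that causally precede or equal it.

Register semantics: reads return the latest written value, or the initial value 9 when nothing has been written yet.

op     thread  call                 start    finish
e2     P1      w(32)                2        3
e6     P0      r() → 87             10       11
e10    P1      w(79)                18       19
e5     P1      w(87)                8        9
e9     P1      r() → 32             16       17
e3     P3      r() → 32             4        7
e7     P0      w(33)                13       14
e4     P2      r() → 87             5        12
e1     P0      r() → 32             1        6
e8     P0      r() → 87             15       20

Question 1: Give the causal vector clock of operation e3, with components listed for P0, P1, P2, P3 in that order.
e2, invoked 2, has no incoming edges; only P1's bump applies → (0, 1, 0, 0)
merge at e3 (invoked 4): VC(e2)=(0, 1, 0, 0), own-thread bump on P3 → (0, 1, 0, 1)
merge at e5 (invoked 8): VC(e2)=(0, 1, 0, 0), own-thread bump on P1 → (0, 2, 0, 0)
merge at e1 (invoked 1): VC(e2)=(0, 1, 0, 0), own-thread bump on P0 → (1, 1, 0, 0)
merge at e4 (invoked 5): VC(e5)=(0, 2, 0, 0), own-thread bump on P2 → (0, 2, 1, 0)
merge at e9 (invoked 16): VC(e2)=(0, 1, 0, 0), VC(e5)=(0, 2, 0, 0), own-thread bump on P1 → (0, 3, 0, 0)
merge at e10 (invoked 18): VC(e9)=(0, 3, 0, 0), own-thread bump on P1 → (0, 4, 0, 0)
merge at e6 (invoked 10): VC(e1)=(1, 1, 0, 0), VC(e5)=(0, 2, 0, 0), own-thread bump on P0 → (2, 2, 0, 0)
merge at e7 (invoked 13): VC(e6)=(2, 2, 0, 0), own-thread bump on P0 → (3, 2, 0, 0)
merge at e8 (invoked 15): VC(e5)=(0, 2, 0, 0), VC(e7)=(3, 2, 0, 0), own-thread bump on P0 → (4, 2, 0, 0)
target: VC(e3) = (0, 1, 0, 1)

(0, 1, 0, 1)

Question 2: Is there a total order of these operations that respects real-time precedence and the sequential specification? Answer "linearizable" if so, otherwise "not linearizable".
the violation lands at event 17, e9's response at time 17: events 1..16 linearize, events 1..17 do not
8 completed operations, 14 real-time-consistent orders — every atomic register replay fails
no completion choice of the 1 pending operation (e8) rescues it — every subset was tried
take e1, e2, e3, e4, e5, e6, e7, e9 (pending dropped): step 1 already fails, because e1 r() → 32 cannot occur there
take e1, e2, e3, e5, e4, e6, e7, e9 (pending dropped): step 1 already fails, because e1 r() → 32 cannot occur there

not linearizable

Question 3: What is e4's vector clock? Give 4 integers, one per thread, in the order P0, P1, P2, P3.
invoked at 2, e2 has no predecessors; its own P1 bump gives (0, 1, 0, 0)
from VC(e2)=(0, 1, 0, 0), e3 (invoked 4) maxes components and bumps P3 → (0, 1, 0, 1)
from VC(e2)=(0, 1, 0, 0), e5 (invoked 8) maxes components and bumps P1 → (0, 2, 0, 0)
from VC(e2)=(0, 1, 0, 0), e1 (invoked 1) maxes components and bumps P0 → (1, 1, 0, 0)
from VC(e5)=(0, 2, 0, 0), e4 (invoked 5) maxes components and bumps P2 → (0, 2, 1, 0)
from VC(e2)=(0, 1, 0, 0), VC(e5)=(0, 2, 0, 0), e9 (invoked 16) maxes components and bumps P1 → (0, 3, 0, 0)
from VC(e9)=(0, 3, 0, 0), e10 (invoked 18) maxes components and bumps P1 → (0, 4, 0, 0)
from VC(e1)=(1, 1, 0, 0), VC(e5)=(0, 2, 0, 0), e6 (invoked 10) maxes components and bumps P0 → (2, 2, 0, 0)
from VC(e6)=(2, 2, 0, 0), e7 (invoked 13) maxes components and bumps P0 → (3, 2, 0, 0)
from VC(e5)=(0, 2, 0, 0), VC(e7)=(3, 2, 0, 0), e8 (invoked 15) maxes components and bumps P0 → (4, 2, 0, 0)
target: VC(e4) = (0, 2, 1, 0)

(0, 2, 1, 0)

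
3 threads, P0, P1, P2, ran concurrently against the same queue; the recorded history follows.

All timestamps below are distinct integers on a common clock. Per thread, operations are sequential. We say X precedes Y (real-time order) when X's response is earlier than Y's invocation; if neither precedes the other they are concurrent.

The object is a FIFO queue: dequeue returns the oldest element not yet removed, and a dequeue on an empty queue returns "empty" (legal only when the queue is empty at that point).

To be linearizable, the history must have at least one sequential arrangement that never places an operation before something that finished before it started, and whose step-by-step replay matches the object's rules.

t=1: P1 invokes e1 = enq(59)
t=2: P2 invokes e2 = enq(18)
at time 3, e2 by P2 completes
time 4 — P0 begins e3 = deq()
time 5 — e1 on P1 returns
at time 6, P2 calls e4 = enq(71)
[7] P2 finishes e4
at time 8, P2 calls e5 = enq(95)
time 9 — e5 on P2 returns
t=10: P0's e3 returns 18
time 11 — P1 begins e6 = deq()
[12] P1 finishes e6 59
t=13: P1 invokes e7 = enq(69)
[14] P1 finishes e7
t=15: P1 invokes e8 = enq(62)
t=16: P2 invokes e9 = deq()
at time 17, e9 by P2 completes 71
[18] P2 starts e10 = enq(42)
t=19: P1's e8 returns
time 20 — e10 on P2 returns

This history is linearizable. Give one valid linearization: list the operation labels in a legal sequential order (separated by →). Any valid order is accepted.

step 1: e2 enq(18) — queue <18>
step 2: e1 enq(59) — queue <18,59>
step 3: e3 deq() → 18 — queue <59>
step 4: e4 enq(71) — queue <59,71>
step 5: e5 enq(95) — queue <59,71,95>
step 6: e6 deq() → 59 — queue <71,95>
step 7: e7 enq(69) — queue <71,95,69>
step 8: e8 enq(62) — queue <71,95,69,62>
step 9: e9 deq() → 71 — queue <95,69,62>
step 10: e10 enq(42) — queue <95,69,62,42>

e2 → e1 → e3 → e4 → e5 → e6 → e7 → e8 → e9 → e10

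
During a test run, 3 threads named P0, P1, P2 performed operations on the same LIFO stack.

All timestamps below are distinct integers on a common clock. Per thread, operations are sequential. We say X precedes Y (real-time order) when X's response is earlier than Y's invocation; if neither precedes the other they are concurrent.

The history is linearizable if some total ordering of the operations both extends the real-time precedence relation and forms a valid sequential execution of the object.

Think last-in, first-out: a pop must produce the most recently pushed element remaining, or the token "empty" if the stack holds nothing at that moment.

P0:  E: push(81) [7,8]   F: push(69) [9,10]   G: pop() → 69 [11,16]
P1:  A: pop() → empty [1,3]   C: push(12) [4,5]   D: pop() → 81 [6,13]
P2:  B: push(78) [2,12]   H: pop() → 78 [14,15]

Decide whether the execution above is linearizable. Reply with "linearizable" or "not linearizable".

one valid linearization: A, C, B, E, D, F, G, H
1. A pop() → empty, leaving stack <>
2. C push(12), leaving stack <12>
3. B push(78), leaving stack <12,78>
4. E push(81), leaving stack <12,78,81>
5. D pop() → 81, leaving stack <12,78>
6. F push(69), leaving stack <12,78,69>
7. G pop() → 69, leaving stack <12,78>
8. H pop() → 78, leaving stack <12>

linearizable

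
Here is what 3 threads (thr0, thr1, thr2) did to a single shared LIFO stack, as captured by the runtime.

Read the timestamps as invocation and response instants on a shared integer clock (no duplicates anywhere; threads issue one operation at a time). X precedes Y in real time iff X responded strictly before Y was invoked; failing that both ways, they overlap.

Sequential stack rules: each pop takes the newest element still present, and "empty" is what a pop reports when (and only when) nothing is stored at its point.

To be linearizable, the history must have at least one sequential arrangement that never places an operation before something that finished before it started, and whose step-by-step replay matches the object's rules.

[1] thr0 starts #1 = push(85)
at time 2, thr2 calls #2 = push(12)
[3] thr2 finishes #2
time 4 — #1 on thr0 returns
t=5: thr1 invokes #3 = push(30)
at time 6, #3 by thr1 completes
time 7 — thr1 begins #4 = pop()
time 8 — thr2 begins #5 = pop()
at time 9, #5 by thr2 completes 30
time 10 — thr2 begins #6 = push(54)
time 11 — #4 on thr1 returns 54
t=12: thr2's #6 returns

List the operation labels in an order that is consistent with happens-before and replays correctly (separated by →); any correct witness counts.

#1 → #2 → #3 → #5 → #6 → #4

step 1: #1 push(85) — stack <85>
step 2: #2 push(12) — stack <85,12>
step 3: #3 push(30) — stack <85,12,30>
step 4: #5 pop() → 30 — stack <85,12>
step 5: #6 push(54) — stack <85,12,54>
step 6: #4 pop() → 54 — stack <85,12>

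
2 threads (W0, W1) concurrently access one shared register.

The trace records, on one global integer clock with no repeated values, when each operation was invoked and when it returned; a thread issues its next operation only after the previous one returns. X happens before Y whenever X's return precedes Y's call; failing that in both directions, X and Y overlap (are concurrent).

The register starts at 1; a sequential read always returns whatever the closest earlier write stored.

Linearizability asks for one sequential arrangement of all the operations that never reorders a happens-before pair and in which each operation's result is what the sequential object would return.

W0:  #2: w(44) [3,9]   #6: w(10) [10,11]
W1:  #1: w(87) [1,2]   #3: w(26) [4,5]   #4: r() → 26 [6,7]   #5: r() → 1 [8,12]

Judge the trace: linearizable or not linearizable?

not linearizable

prefix check: 1..11 passes, 1..12 fails once #5's time-12 response joins
the 6 completed operations admit 7 real-time orders; each fails the register replay
for example #1, #2, #3, #4, #5, #6 fails at step 5: #5 r() → 1 is not legal there
for example #1, #2, #3, #4, #6, #5 fails at step 6: #5 r() → 1 is not legal there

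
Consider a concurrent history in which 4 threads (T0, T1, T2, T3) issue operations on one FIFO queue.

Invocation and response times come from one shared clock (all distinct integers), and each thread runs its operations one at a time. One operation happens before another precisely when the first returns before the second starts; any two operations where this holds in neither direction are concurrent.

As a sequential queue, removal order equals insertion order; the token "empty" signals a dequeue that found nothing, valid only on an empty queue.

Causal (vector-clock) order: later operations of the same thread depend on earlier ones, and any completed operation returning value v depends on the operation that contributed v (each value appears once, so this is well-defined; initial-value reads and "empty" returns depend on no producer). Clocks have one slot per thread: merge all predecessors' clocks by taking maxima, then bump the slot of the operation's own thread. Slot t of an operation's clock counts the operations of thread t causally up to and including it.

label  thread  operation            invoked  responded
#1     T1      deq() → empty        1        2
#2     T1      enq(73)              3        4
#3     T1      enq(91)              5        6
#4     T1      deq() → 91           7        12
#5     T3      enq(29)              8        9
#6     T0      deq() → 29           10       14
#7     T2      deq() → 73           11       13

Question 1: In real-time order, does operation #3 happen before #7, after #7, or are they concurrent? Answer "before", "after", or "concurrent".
#3 spans [5,6], #7 spans [11,13]
resp(#3)=6 < inv(#7)=11

before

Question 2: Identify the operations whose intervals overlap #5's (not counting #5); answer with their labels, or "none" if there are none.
#5 runs from 8 to 9; window-overlapping ops are concurrent
#1 [1,2]: before
#2 [3,4]: before
#3 [5,6]: before
#4 [7,12]: concurrent
#6 [10,14]: after
#7 [11,13]: after

#4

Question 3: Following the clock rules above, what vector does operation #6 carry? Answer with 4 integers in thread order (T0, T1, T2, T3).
invoked at 8, #5 has no predecessors; its own T3 bump gives (0, 0, 0, 1)
invoked at 1, #1 has no predecessors; its own T1 bump gives (0, 1, 0, 0)
#2 (invocation 3): componentwise max over VC(#1)=(0, 1, 0, 0), +1 at T1, giving (0, 2, 0, 0)
#6 (invocation 10): componentwise max over VC(#5)=(0, 0, 0, 1), +1 at T0, giving (1, 0, 0, 1)
#7 (invocation 11): componentwise max over VC(#2)=(0, 2, 0, 0), +1 at T2, giving (0, 2, 1, 0)
#3 (invocation 5): componentwise max over VC(#2)=(0, 2, 0, 0), +1 at T1, giving (0, 3, 0, 0)
#4 (invocation 7): componentwise max over VC(#3)=(0, 3, 0, 0), +1 at T1, giving (0, 4, 0, 0)
target: VC(#6) = (1, 0, 0, 1)

(1, 0, 0, 1)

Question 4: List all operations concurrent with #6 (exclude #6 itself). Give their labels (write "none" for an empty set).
#6 spans [10,14]: anything still running between times 10 and 14 counts as concurrent
#1 [1,2]: before
#2 [3,4]: before
#3 [5,6]: before
#4 [7,12]: concurrent
#5 [8,9]: before
#7 [11,13]: concurrent

#4, #7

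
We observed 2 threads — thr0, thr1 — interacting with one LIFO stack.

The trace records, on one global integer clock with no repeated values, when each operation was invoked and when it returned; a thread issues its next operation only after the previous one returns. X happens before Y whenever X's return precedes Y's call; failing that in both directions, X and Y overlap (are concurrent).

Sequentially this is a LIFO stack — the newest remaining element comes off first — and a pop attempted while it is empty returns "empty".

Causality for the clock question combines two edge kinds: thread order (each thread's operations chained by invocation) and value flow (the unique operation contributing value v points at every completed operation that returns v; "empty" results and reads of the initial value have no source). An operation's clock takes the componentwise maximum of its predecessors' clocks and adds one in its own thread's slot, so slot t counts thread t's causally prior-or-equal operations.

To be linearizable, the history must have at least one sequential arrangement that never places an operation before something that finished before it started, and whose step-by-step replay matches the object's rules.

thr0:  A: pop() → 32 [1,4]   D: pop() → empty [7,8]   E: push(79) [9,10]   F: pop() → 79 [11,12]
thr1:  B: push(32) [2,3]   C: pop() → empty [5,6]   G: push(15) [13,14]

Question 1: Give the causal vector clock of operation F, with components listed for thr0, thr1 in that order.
Answer: (4, 1)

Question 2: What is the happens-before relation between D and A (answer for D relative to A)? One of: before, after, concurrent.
Answer: after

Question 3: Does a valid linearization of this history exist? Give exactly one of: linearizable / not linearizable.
linearizable

one valid linearization: B, A, C, D, E, F, G
after step 1 (B push(32)): stack <32>
after step 2 (A pop() → 32): stack <>
after step 3 (C pop() → empty): stack <>
after step 4 (D pop() → empty): stack <>
after step 5 (E push(79)): stack <79>
after step 6 (F pop() → 79): stack <>
after step 7 (G push(15)): stack <15>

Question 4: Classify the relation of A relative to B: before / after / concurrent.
Answer: concurrent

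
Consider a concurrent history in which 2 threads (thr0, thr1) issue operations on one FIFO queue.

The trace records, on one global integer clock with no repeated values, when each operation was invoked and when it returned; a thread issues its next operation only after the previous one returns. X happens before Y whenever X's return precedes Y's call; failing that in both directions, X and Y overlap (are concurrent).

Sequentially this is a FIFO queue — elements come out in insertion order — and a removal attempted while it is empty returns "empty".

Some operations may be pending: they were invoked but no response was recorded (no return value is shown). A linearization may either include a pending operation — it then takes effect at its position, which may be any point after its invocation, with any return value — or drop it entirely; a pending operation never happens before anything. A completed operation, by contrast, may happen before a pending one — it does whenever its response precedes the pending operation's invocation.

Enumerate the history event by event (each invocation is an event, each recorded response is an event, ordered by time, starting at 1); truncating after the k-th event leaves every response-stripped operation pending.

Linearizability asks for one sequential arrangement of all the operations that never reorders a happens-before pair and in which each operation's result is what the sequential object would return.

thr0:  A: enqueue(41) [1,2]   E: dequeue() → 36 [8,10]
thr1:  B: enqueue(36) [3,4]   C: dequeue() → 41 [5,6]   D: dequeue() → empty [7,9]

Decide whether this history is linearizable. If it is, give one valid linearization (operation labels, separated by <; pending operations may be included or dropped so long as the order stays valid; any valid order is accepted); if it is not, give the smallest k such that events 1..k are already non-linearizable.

after step 1 (A enqueue(41)): queue <41>
after step 2 (B enqueue(36)): queue <41,36>
after step 3 (C dequeue() → 41): queue <36>
after step 4 (E dequeue() → 36): queue <>
after step 5 (D dequeue() → empty): queue <>

linearizable — witness: A < B < C < E < D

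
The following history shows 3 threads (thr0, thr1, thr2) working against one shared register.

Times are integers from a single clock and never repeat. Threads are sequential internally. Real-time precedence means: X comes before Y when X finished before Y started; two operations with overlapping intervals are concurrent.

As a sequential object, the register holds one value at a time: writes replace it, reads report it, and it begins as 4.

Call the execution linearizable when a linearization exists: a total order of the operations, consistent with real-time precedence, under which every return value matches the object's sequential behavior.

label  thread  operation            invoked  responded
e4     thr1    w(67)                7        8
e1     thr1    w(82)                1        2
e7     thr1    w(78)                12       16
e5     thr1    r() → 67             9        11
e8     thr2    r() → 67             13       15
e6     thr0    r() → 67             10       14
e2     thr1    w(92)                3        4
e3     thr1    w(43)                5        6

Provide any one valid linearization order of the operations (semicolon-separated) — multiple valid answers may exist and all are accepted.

e1; e2; e3; e4; e5; e6; e8; e7

1. e1 w(82), leaving value 82
2. e2 w(92), leaving value 92
3. e3 w(43), leaving value 43
4. e4 w(67), leaving value 67
5. e5 r() → 67, leaving value 67
6. e6 r() → 67, leaving value 67
7. e8 r() → 67, leaving value 67
8. e7 w(78), leaving value 78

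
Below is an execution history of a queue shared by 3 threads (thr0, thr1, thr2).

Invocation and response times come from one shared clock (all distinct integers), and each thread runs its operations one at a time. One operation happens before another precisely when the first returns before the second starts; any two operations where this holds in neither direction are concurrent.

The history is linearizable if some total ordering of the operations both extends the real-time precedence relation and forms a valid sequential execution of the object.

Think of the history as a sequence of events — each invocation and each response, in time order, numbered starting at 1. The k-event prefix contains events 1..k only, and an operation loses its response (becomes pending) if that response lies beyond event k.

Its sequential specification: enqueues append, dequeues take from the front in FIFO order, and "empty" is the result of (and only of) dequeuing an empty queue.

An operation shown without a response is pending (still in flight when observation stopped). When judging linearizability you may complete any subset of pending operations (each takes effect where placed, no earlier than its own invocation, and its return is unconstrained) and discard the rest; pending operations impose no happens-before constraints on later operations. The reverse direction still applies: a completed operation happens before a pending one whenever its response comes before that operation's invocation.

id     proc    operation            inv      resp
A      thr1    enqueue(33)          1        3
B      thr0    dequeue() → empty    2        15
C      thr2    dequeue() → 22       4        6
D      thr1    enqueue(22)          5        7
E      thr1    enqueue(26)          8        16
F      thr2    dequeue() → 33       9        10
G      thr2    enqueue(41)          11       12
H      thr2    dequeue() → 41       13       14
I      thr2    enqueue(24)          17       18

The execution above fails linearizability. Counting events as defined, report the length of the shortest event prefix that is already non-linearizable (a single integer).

10

events 1..9 are linearizable; a witness order is A, B, D, C:
1. A enqueue(33), leaving queue <33>
2. B dequeue() (pending, included), leaving queue <>
3. D enqueue(22), leaving queue <22>
4. C dequeue() → 22, leaving queue <>
once event 10 joins (F's response, time 10), exhaustive search finds no witness
completion choices over the 2 pending operations (B, E) were checked; none helps
e.g. A, C, D, F (pending dropped): illegal at step 2, since C dequeue() → 22 cannot apply there
e.g. A, D, C, F (pending dropped): illegal at step 3, since C dequeue() → 22 cannot apply there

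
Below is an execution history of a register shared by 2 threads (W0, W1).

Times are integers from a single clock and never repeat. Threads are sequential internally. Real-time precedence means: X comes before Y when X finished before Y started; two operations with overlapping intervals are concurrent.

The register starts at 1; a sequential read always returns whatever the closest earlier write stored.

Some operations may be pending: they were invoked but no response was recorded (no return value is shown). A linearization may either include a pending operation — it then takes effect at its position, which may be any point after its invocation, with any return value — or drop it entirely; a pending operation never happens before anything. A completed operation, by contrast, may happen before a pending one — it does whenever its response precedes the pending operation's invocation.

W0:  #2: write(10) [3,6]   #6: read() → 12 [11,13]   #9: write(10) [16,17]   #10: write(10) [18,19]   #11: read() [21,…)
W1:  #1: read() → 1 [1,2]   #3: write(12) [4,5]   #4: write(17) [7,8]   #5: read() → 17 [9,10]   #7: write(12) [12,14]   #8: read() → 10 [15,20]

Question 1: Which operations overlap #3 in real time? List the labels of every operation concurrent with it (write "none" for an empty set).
Answer: #2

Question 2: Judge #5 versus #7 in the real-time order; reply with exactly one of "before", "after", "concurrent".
Answer: before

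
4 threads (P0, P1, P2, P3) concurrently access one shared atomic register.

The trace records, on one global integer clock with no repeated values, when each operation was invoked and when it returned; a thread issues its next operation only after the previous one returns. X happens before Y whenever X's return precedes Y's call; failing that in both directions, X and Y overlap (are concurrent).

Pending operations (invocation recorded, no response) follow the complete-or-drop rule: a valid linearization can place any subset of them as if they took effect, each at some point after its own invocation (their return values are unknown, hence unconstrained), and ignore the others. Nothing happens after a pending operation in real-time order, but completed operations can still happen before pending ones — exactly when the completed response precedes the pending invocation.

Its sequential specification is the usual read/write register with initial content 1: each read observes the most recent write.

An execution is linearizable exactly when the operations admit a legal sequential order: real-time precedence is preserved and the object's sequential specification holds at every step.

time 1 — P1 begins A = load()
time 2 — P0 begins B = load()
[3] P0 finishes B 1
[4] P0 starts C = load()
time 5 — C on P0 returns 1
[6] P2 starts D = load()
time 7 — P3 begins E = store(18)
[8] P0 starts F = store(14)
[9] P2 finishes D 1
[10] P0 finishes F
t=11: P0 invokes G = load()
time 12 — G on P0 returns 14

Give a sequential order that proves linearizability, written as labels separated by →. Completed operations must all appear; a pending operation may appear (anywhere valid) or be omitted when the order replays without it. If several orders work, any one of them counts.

A → B → C → D → E → F → G

1. A load() (pending, included), leaving value 1
2. B load() → 1, leaving value 1
3. C load() → 1, leaving value 1
4. D load() → 1, leaving value 1
5. E store(18) (pending, included), leaving value 18
6. F store(14), leaving value 14
7. G load() → 14, leaving value 14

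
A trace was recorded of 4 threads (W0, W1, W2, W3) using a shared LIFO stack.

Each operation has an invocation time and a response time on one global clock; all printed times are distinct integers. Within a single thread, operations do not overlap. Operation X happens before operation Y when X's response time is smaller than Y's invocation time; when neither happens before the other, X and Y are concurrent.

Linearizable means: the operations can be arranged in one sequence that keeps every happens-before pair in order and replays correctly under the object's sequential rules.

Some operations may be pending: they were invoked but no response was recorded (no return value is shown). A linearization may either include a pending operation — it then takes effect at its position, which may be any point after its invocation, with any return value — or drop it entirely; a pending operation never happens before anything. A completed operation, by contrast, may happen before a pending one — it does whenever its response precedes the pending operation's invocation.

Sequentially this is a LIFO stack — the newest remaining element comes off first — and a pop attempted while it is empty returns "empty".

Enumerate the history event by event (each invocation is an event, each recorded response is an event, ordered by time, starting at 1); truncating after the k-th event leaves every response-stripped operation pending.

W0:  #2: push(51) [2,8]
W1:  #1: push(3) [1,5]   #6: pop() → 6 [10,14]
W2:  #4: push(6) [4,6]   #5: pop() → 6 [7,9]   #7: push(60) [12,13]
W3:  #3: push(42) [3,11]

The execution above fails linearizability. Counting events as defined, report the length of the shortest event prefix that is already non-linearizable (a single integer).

a valid linearization of events 1..13 exists, for instance #1, #2, #3, #4, #5, #6, #7:
1. #1 push(3), leaving stack <3>
2. #2 push(51), leaving stack <3,51>
3. #3 push(42), leaving stack <3,51,42>
4. #4 push(6), leaving stack <3,51,42,6>
5. #5 pop() → 6, leaving stack <3,51,42>
6. #6 pop() (pending, included), leaving stack <3,51>
7. #7 push(60), leaving stack <3,51,60>
once event 14 joins (#6's response, time 14), exhaustive search finds no witness
sample order #1, #2, #3, #4, #5, #6, #7 stalls at step 6 — #6 pop() → 6 has no legal effect
sample order #1, #2, #3, #4, #5, #7, #6 stalls at step 7 — #6 pop() → 6 has no legal effect

14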